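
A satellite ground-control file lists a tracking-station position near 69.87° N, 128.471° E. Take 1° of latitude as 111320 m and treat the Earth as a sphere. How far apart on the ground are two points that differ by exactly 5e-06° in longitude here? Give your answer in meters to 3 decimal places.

0.192 meters

At 69.87° a degree of longitude is 111320 × cos 69.87° ≈ 38310.9 m, so 5e-06° corresponds to 0.191555 m.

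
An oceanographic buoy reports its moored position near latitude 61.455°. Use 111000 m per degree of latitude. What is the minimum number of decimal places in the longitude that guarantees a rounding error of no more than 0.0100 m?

7

At 61.455° one degree of longitude covers 111000 × cos 61.455° ≈ 111000 × 0.4778 ≈ 53041.2 m.
Rounding to N decimal places gives at most 0.5 × 10⁻ᴺ degrees of error, i.e. 0.5 × 10⁻ᴺ × 53041.2 m.
Setting 26520.6 × 10⁻ᴺ ≤ 0.0100 gives 10ᴺ ≥ 2.652e+06, i.e. N ≥ 6.42.
At 6 places the error can reach 0.0265 m, but 7 places keeps it to 0.00265 m.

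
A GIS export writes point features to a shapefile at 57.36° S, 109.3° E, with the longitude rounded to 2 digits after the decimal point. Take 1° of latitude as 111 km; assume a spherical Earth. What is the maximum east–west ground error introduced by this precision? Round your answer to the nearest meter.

Rounding to 2 decimal places leaves the longitude within ±0.005° of the true value.
One degree of longitude at 57.36° is 111000 × cos 57.36° ≈ 111000 × 0.5394 = 59868.8 m.
East–west error: 0.005° × 59868.8 m/° ≈ 299.344 m.

299 meters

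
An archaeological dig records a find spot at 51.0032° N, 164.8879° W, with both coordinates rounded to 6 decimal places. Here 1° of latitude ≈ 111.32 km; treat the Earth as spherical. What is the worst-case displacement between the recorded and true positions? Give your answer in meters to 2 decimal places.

Rounding to 6 decimal places leaves each coordinate within ±5e-07° of the true value.
North–south component: 5e-07° × 111320 = 0.05566 m.
Longitude error → 5e-07 × 111320 × cos 51.0032° = 5e-07 × 111320 × 0.6293 ≈ 0.0350256 m.
The two errors are perpendicular, so the maximum displacement is √(0.05566² + 0.0350256²) ≈ 0.0657634 m.

0.07 meters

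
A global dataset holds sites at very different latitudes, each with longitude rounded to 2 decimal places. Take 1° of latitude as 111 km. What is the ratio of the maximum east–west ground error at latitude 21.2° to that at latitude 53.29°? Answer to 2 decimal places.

1.56

Rounding to 2 decimal places leaves the longitude within ±0.005° of the true value.
At 21.2°: 0.005° × 111000 × cos 21.2° = 0.005 × 111000 × 0.9323 ≈ 517.44 m.
Error at 53.29° = 0.005° × 111000 × cos 53.29° ≈ 555 × 0.5978 = 331.76 m.
Ratio: 517.44 / 331.76 = cos 21.2° / cos 53.29° ≈ 1.5597.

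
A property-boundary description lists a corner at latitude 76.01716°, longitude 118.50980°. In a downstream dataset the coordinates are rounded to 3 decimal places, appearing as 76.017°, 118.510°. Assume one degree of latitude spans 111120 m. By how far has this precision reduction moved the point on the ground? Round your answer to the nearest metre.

19 metres

Δlat = 76.01716 − 76.017 = +0.00016°; Δlon = 118.50980 − 118.510 = -0.00020°.
N–S: 0.00016° × 111120 m/° = 17.7792 m.
E–W at 76.017°: -0.00020° × 111120 × cos 76.017° = -0.00020 × 111120 × 0.2416 ≈ -5.37007 m.
Combined displacement = (17.7792² + 5.37007²)^½ ≈ 18.5725 m.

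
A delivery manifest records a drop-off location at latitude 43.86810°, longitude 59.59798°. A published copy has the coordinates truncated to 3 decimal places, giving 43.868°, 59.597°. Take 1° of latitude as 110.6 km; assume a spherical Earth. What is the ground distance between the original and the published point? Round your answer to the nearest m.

The latitude changed by +0.00010° and the longitude by +0.00098°.
North–south shift: 0.00010 × 110600 = 11.06 m.
E–W at 43.868°: 0.00098° × 110600 × cos 43.868° = 0.00098 × 110600 × 0.7209 ≈ 78.1411 m.
Combined displacement = (11.06² + 78.1411²)^½ ≈ 78.9199 m.

79 m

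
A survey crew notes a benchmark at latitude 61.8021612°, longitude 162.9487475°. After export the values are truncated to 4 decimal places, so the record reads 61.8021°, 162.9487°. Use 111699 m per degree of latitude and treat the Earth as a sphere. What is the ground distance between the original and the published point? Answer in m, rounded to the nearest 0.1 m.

Δlat = 61.8021612 − 61.8021 = +0.0000612°; Δlon = 162.9487475 − 162.9487 = +0.0000475°.
North–south shift: 0.0000612 × 111699 = 6.83598 m.
East–west at this latitude: 0.0000475° × 111699 × cos 61.8021° ≈ 0.0000475 × 52779.8 = 2.50704 m.
Distance: √(6.83598² + 2.50704²) ≈ 7.2812 m.

7.3 m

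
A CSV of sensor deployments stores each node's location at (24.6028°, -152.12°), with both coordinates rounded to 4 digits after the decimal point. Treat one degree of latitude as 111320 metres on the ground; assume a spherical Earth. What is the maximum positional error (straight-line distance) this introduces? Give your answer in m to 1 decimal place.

7.5 m

Rounding to 4 decimal places leaves each coordinate within ±5e-05° of the true value.
N–S: 5e-05° × 111320 m/° = 5.566 m.
East–west component at 24.6028°: 5e-05° × 111320 × cos 24.6028° ≈ 5e-05 × 101214 ≈ 5.06069 m.
The two errors are perpendicular, so the maximum displacement is √(5.566² + 5.06069²) ≈ 7.5227 m.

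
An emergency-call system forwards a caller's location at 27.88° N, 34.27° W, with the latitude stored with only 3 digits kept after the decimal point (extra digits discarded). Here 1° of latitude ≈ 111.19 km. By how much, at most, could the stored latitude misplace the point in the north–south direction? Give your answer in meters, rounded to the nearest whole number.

Truncating at 3 decimal places can drop up to a full unit in the last place, so the latitude may be off by as much as 0.001°.
North–south distance: 0.001° × 111190 m/° = 111.19 m.

111 meters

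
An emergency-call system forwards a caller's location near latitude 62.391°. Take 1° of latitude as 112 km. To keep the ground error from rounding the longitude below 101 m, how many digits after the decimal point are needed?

At 62.391° one degree of longitude covers 112000 × cos 62.391° ≈ 112000 × 0.4634 ≈ 51904.7 m.
Rounding to N decimal places gives at most 0.5 × 10⁻ᴺ degrees of error, i.e. 0.5 × 10⁻ᴺ × 51904.7 m.
Need 0.5 × 51904.7 × 10⁻ᴺ ≤ 101 → 10⁻ᴺ ≤ 3.892e-03, so N ≥ 2.41.
So 3 decimal places suffice (26 m); 2 would allow up to 260 m.

3 decimal places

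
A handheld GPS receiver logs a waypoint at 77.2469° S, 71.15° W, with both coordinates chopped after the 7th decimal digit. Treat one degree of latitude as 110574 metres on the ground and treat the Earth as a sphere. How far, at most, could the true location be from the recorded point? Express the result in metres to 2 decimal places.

0.01 metres

Truncating at 7 decimal places can drop up to a full unit in the last place, so each coordinate may be off by as much as 1e-07°.
N–S: 1e-07° × 110574 m/° = 0.0110574 m.
East–west component at 77.2469°: 1e-07° × 110574 × cos 77.2469° ≈ 1e-07 × 24409.2 ≈ 0.00244092 m.
Worst case both components are at the extreme and orthogonal: √(0.0110574² + 0.00244092²) ≈ 0.0113236 m.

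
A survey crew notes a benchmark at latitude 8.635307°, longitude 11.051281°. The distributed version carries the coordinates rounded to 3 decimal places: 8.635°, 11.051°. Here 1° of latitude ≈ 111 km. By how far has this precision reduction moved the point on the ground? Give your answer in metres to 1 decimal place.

The latitude changed by +0.000307° and the longitude by +0.000281°.
North–south shift: 0.000307 × 111000 = 34.077 m.
East–west at this latitude: 0.000281° × 111000 × cos 8.635° ≈ 0.000281 × 109742 = 30.8374 m.
Distance: √(34.077² + 30.8374²) ≈ 45.9586 m.

46.0 metres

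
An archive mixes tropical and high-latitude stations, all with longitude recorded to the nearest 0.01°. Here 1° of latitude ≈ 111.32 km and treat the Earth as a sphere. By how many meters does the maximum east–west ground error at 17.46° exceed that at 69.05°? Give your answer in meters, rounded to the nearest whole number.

332 meters

Rounding to 2 decimal places leaves the longitude within ±0.005° of the true value.
Error at 17.46° = 0.005° × 111320 × cos 17.46° ≈ 556.6 × 0.9539 = 530.96 m.
At 69.05°: 0.005° × 111320 × cos 69.05° = 0.005 × 111320 × 0.3576 ≈ 199.01 m.
Difference: 530.96 − 199.01 = 331.94 m.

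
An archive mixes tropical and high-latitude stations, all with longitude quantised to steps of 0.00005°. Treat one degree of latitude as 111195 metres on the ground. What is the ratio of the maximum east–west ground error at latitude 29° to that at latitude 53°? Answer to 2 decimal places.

1.45

With a 0.00005° grid the true value lies within half a step, ±0.00005°/2 = ±2.5e-05°, of the stored one.
Error at 29° = 2.5e-05° × 111195 × cos 29° ≈ 2.7799 × 0.8746 = 2.4313 m.
At 53°: 2.5e-05° × 111195 × cos 53° = 2.5e-05 × 111195 × 0.6018 ≈ 1.673 m.
Ratio: 2.4313 / 1.673 = cos 29° / cos 53° ≈ 1.4533.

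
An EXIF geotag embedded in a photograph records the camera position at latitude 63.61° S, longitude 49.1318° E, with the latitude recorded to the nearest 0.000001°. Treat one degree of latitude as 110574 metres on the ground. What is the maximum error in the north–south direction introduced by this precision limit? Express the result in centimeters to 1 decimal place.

Rounding to 6 decimal places leaves the latitude within ±5e-07° of the true value.
So the N–S error is at most 5e-07 × 110574 = 0.055287 m.
That is 0.055287 m = 5.5287 cm.

5.5 centimeters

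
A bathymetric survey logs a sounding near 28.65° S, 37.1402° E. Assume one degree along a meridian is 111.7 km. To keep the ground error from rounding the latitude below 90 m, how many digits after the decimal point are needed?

One degree of latitude covers 111700 m.
Rounding to N decimal places gives at most 0.5 × 10⁻ᴺ degrees of error, i.e. 0.5 × 10⁻ᴺ × 111700 m.
Need 0.5 × 111700 × 10⁻ᴺ ≤ 90 → 10⁻ᴺ ≤ 1.611e-03, so N ≥ 2.79.
At 2 places the error can reach 558 m, but 3 places keeps it to 55.9 m.

3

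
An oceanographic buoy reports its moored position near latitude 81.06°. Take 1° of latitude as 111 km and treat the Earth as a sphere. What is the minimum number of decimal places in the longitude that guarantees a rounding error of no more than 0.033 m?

At 81.06° one degree of longitude covers 111000 × cos 81.06° ≈ 111000 × 0.1554 ≈ 17249.4 m.
N decimal places → at most half a unit in the last place, 0.5 × 10⁻ᴺ° = 17249.4/2 × 10⁻ᴺ m.
Need 0.5 × 17249.4 × 10⁻ᴺ ≤ 0.033 → 10⁻ᴺ ≤ 3.826e-06, so N ≥ 5.42.
So 6 decimal places suffice (0.00862 m); 5 would allow up to 0.0862 m.

6 decimal places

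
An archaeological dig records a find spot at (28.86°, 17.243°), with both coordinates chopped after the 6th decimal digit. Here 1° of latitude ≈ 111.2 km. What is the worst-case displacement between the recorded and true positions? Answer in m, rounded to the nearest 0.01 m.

0.15 m

Truncating at 6 decimal places can drop up to a full unit in the last place, so each coordinate may be off by as much as 1e-06°.
North–south component: 1e-06° × 111200 = 0.1112 m.
E–W at 28.86°: 1e-06° × 111200 × cos 28.86° = 1e-06 × 111200 × 0.8758 ≈ 0.0973891 m.
The two errors are perpendicular, so the maximum displacement is √(0.1112² + 0.0973891²) ≈ 0.147818 m.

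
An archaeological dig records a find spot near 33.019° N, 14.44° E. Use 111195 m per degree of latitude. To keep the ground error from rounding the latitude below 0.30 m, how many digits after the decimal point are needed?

6

One degree of latitude covers 111195 m.
N decimal places → at most half a unit in the last place, 0.5 × 10⁻ᴺ° = 111195/2 × 10⁻ᴺ m.
Setting 55597.5 × 10⁻ᴺ ≤ 0.30 gives 10ᴺ ≥ 1.853e+05, i.e. N ≥ 5.27.
At 5 places the error can reach 0.556 m, but 6 places keeps it to 0.0556 m.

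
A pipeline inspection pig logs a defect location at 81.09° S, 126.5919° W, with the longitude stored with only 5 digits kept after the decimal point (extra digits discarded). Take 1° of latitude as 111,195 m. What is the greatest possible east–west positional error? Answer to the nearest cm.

17 cm

Truncating at 5 decimal places can drop up to a full unit in the last place, so the longitude may be off by as much as 1e-05°.
One degree of longitude at 81.09° is 111195 × cos 81.09° ≈ 111195 × 0.1549 = 17222.2 m.
East–west error: 1e-05° × 17222.2 m/° ≈ 0.172222 m.
That is 0.172222 m = 17.222 cm.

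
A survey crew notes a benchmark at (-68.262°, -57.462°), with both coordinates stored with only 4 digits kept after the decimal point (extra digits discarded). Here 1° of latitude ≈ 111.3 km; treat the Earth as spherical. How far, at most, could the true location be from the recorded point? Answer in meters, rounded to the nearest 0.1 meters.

11.9 meters

Truncating at 4 decimal places can drop up to a full unit in the last place, so each coordinate may be off by as much as 0.0001°.
N–S: 0.0001° × 111300 m/° = 11.13 m.
Longitude error → 0.0001 × 111300 × cos 68.262° = 0.0001 × 111300 × 0.3704 ≈ 4.12214 m.
Worst case both components are at the extreme and orthogonal: √(11.13² + 4.12214²) ≈ 11.8688 m.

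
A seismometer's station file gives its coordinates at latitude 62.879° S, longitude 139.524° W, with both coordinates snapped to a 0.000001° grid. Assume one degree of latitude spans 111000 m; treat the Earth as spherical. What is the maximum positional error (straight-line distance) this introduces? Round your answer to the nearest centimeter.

With a 0.000001° grid the true value lies within half a step, ±0.000001°/2 = ±5e-07°, of the stored one.
North–south component: 5e-07° × 111000 = 0.0555 m.
East–west component at 62.879°: 5e-07° × 111000 × cos 62.879° ≈ 5e-07 × 50601.7 ≈ 0.0253008 m.
Combining orthogonally: (0.0555² + 0.0253008²)^½ ≈ 0.0609949 m.
That is 0.0609949 m = 6.0995 cm.

6 centimeters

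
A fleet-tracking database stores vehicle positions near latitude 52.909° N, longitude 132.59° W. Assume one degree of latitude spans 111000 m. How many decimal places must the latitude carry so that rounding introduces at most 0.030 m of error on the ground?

7

One degree of latitude covers 111000 m.
With N decimal places the half-ulp bound is 0.5·10⁻ᴺ°, or 0.5·10⁻ᴺ × 111000 m on the ground.
Setting 55500 × 10⁻ᴺ ≤ 0.030 gives 10ᴺ ≥ 1.85e+06, i.e. N ≥ 6.27.
N = 6 would give 0.0555 m (too coarse); N = 7 gives 0.00555 m ≤ 0.030 m.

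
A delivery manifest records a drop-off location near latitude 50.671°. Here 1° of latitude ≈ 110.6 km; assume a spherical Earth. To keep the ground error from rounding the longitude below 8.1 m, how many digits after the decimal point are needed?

4 decimal places

At 50.671° one degree of longitude covers 110600 × cos 50.671° ≈ 110600 × 0.6338 ≈ 70095.2 m.
Rounding to N decimal places gives at most 0.5 × 10⁻ᴺ degrees of error, i.e. 0.5 × 10⁻ᴺ × 70095.2 m.
Setting 35047.6 × 10⁻ᴺ ≤ 8.1 gives 10ᴺ ≥ 4327, i.e. N ≥ 3.64.
At 3 places the error can reach 35 m, but 4 places keeps it to 3.5 m.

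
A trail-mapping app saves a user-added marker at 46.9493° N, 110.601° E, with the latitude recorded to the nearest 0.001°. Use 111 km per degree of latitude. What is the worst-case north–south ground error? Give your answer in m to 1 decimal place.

55.5 m

Rounding to 3 decimal places leaves the latitude within ±0.0005° of the true value.
Along the meridian that is 0.0005° × 111000 m/° = 55.5 m.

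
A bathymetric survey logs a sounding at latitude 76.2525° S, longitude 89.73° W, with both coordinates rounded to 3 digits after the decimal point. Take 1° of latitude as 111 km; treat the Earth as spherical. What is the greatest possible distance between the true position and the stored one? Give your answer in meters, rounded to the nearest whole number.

57 meters

Rounding to 3 decimal places leaves each coordinate within ±0.0005° of the true value.
North–south component: 0.0005° × 111000 = 55.5 m.
E–W at 76.2525°: 0.0005° × 111000 × cos 76.2525° = 0.0005 × 111000 × 0.2376 ≈ 13.1892 m.
Worst case both components are at the extreme and orthogonal: √(55.5² + 13.1892²) ≈ 57.0456 m.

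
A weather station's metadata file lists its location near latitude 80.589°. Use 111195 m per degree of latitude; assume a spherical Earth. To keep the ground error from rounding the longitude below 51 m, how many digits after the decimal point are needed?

3

At 80.589° one degree of longitude covers 111195 × cos 80.589° ≈ 111195 × 0.1635 ≈ 18182.1 m.
N decimal places → at most half a unit in the last place, 0.5 × 10⁻ᴺ° = 18182.1/2 × 10⁻ᴺ m.
Setting 9091.05 × 10⁻ᴺ ≤ 51 gives 10ᴺ ≥ 178.3, i.e. N ≥ 2.25.
So 3 decimal places suffice (9.09 m); 2 would allow up to 90.9 m.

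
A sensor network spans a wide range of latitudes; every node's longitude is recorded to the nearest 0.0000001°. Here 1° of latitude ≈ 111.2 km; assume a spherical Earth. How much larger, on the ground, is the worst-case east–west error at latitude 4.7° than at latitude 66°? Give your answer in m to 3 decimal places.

0.003 m

Rounding to 7 decimal places leaves the longitude within ±5e-08° of the true value.
Error at 4.7° = 5e-08° × 111200 × cos 4.7° ≈ 0.00556 × 0.9966 = 0.0055413 m.
At 66°: 5e-08° × 111200 × cos 66° = 5e-08 × 111200 × 0.4067 ≈ 0.0022615 m.
Difference: 0.0055413 − 0.0022615 = 0.0032798 m.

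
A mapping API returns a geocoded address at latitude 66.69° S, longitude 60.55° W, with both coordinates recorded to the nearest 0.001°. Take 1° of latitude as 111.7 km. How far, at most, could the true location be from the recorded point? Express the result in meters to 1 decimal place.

Rounding to 3 decimal places leaves each coordinate within ±0.0005° of the true value.
North–south component: 0.0005° × 111700 = 55.85 m.
Longitude error → 0.0005 × 111700 × cos 66.69° = 0.0005 × 111700 × 0.3957 ≈ 22.1002 m.
Worst case both components are at the extreme and orthogonal: √(55.85² + 22.1002²) ≈ 60.0636 m.

60.1 meters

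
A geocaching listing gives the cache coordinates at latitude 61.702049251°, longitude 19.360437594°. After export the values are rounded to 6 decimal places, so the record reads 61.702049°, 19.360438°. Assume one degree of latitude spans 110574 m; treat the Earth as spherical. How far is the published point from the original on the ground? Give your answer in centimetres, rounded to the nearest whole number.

The latitude changed by +0.000000251° and the longitude by -0.000000406°.
North–south shift: 0.000000251 × 110574 = 0.0277541 m.
E–W at 61.702°: -0.000000406° × 110574 × cos 61.702° = -0.000000406 × 110574 × 0.4741 ≈ -0.0212818 m.
Hypotenuse of the two orthogonal shifts: √(0.0277541² + 0.0212818²) = 0.0349744 m.
That is 0.0349744 m = 3.4974 cm.

3 centimetres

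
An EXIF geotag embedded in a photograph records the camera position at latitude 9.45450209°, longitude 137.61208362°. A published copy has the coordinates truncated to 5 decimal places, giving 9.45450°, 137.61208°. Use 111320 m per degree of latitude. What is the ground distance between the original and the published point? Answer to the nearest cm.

The latitude changed by +0.00000209° and the longitude by +0.00000362°.
North–south shift: 0.00000209 × 111320 = 0.232659 m.
East–west at this latitude: 0.00000362° × 111320 × cos 9.4545° ≈ 0.00000362 × 109808 = 0.397504 m.
Combined displacement = (0.232659² + 0.397504²)^½ ≈ 0.460587 m.
That is 0.460587 m = 46.059 cm.

46 cm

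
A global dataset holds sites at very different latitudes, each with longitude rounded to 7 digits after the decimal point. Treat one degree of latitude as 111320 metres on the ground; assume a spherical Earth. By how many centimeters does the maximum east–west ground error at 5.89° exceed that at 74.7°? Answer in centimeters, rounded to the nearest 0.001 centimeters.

0.407 centimeters

Rounding to 7 decimal places leaves the longitude within ±5e-08° of the true value.
At 5.89°: 5e-08° × 111320 × cos 5.89° = 5e-08 × 111320 × 0.9947 ≈ 0.0055366 m.
Error at 74.7° = 5e-08° × 111320 × cos 74.7° ≈ 0.005566 × 0.2639 = 0.0014687 m.
Difference: 0.0055366 − 0.0014687 = 0.0040679 m.
That is 0.0040679 m = 0.40679 cm.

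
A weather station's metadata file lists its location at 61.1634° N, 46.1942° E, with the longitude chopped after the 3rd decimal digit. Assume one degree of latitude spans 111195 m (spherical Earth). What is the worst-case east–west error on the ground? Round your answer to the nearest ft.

Truncating at 3 decimal places can drop up to a full unit in the last place, so the longitude may be off by as much as 0.001°.
At latitude 61.1634° a degree of longitude spans 111195 m × cos 61.1634° = 111195 × 0.4823 ≈ 53630.8 m.
Maximum E–W displacement: 0.001 × 53630.8 = 53.6308 m.
Converting: 53.6308 m × 3.2808 ft/m ≈ 175.95 ft.

176 ft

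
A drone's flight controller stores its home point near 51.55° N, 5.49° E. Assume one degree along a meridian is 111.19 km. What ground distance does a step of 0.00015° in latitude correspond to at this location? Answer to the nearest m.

Along a meridian 0.00015° is 0.00015 × 111190 = 16.6785 m.

17 m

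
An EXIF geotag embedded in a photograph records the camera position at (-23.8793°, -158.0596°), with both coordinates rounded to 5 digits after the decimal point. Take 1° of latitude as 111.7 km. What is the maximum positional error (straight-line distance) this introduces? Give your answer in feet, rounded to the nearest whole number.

Rounding to 5 decimal places leaves each coordinate within ±5e-06° of the true value.
N–S: 5e-06° × 111700 m/° = 0.5585 m.
East–west component at 23.8793°: 5e-06° × 111700 × cos 23.8793° ≈ 5e-06 × 102139 ≈ 0.510693 m.
The two errors are perpendicular, so the maximum displacement is √(0.5585² + 0.510693²) ≈ 0.756789 m.
In feet: 0.756789 m ÷ 0.3048 ≈ 2.4829 ft.

2 feet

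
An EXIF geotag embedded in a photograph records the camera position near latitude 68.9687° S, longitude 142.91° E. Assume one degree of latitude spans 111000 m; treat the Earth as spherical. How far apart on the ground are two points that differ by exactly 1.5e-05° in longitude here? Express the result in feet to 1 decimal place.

2.0 feet

At 68.9687° a degree of longitude is 111000 × cos 68.9687° ≈ 39835.4 m, so 1.5e-05° corresponds to 0.597532 m.
In feet: 0.597532 m ÷ 0.3048 ≈ 1.9604 ft.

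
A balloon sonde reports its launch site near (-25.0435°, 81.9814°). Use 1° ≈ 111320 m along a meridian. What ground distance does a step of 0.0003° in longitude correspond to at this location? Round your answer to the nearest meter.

30 meters

One degree of longitude here spans 111320 × cos 25.0435° = 111320 × 0.9060 ≈ 100854 m; 0.0003° of that is 30.2563 m.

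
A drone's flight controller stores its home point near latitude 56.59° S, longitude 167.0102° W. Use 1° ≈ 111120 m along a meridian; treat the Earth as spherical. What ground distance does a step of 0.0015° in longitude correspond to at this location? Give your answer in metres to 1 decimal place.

91.8 metres

One degree of longitude here spans 111120 × cos 56.59° = 111120 × 0.5506 ≈ 61185.6 m; 0.0015° of that is 91.7784 m.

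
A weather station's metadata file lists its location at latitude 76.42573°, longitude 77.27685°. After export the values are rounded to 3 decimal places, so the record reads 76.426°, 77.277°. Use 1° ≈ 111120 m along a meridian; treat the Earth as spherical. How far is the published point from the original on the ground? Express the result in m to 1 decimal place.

30.3 m

The latitude changed by -0.00027° and the longitude by -0.00015°.
North–south shift: -0.00027 × 111120 = -30.0024 m.
East–west at this latitude: -0.00015° × 111120 × cos 76.426° ≈ -0.00015 × 26080 = -3.912 m.
Distance: √(30.0024² + 3.912²) ≈ 30.2564 m.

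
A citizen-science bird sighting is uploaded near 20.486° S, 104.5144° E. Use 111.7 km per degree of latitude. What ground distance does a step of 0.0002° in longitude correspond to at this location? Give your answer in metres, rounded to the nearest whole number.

One degree of longitude here spans 111700 × cos 20.486° = 111700 × 0.9368 ≈ 104636 m; 0.0002° of that is 20.9272 m.

21 metres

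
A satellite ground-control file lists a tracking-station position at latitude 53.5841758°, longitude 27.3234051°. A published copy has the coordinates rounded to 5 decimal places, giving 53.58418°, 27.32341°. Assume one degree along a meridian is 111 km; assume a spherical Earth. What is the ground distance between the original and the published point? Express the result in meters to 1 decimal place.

0.6 meters

The latitude changed by -0.0000042° and the longitude by -0.0000049°.
North–south shift: -0.0000042 × 111000 = -0.4662 m.
East–west at this latitude: -0.0000049° × 111000 × cos 53.5842° ≈ -0.0000049 × 65894.2 = -0.322881 m.
Distance: √(0.4662² + 0.322881²) ≈ 0.567093 m.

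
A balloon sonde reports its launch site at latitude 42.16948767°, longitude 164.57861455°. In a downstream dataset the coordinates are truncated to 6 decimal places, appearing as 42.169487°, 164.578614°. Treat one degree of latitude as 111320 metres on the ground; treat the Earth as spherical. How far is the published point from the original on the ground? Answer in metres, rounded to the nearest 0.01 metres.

Δlat = 42.16948767 − 42.169487 = +0.00000067°; Δlon = 164.57861455 − 164.578614 = +0.00000055°.
N–S: 0.00000067° × 111320 m/° = 0.0745844 m.
E–W at 42.1695°: 0.00000055° × 111320 × cos 42.1695° = 0.00000055 × 111320 × 0.7412 ≈ 0.0453784 m.
Hypotenuse of the two orthogonal shifts: √(0.0745844² + 0.0453784²) = 0.0873042 m.

0.09 metres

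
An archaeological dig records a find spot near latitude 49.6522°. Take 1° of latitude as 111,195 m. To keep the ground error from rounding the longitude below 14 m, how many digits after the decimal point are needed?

4 decimal places

At 49.6522° one degree of longitude covers 111195 × cos 49.6522° ≈ 111195 × 0.6474 ≈ 71990.5 m.
With N decimal places the half-ulp bound is 0.5·10⁻ᴺ°, or 0.5·10⁻ᴺ × 71990.5 m on the ground.
Setting 35995.3 × 10⁻ᴺ ≤ 14 gives 10ᴺ ≥ 2571, i.e. N ≥ 3.41.
So 4 decimal places suffice (3.6 m); 3 would allow up to 36 m.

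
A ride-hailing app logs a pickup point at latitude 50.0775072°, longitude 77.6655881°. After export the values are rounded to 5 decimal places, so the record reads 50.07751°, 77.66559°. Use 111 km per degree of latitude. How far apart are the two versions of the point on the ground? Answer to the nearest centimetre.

The latitude changed by -0.0000028° and the longitude by -0.0000019°.
North–south shift: -0.0000028 × 111000 = -0.3108 m.
East–west at this latitude: -0.0000019° × 111000 × cos 50.0775° ≈ -0.0000019 × 71234.3 = -0.135345 m.
Distance: √(0.3108² + 0.135345²) ≈ 0.338991 m.
That is 0.338991 m = 33.899 cm.

34 centimetres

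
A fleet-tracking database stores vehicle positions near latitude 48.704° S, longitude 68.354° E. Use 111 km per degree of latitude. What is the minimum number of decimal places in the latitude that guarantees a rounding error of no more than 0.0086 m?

One degree of latitude covers 111000 m.
Rounding to N decimal places gives at most 0.5 × 10⁻ᴺ degrees of error, i.e. 0.5 × 10⁻ᴺ × 111000 m.
Setting 55500 × 10⁻ᴺ ≤ 0.0086 gives 10ᴺ ≥ 6.453e+06, i.e. N ≥ 6.81.
N = 6 would give 0.0555 m (too coarse); N = 7 gives 0.00555 m ≤ 0.0086 m.

7 decimal places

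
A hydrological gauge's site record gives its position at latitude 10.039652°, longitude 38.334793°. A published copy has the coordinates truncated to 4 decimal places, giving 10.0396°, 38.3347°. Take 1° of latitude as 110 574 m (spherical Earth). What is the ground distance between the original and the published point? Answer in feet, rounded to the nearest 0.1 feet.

38.2 feet

Δlat = 10.039652 − 10.0396 = +0.000052°; Δlon = 38.334793 − 38.3347 = +0.000093°.
North–south shift: 0.000052 × 110574 = 5.74985 m.
E–W at 10.0396°: 0.000093° × 110574 × cos 10.0396° = 0.000093 × 110574 × 0.9847 ≈ 10.1259 m.
Combined displacement = (5.74985² + 10.1259²)^½ ≈ 11.6445 m.
In feet: 11.6445 m ÷ 0.3048 ≈ 38.204 ft.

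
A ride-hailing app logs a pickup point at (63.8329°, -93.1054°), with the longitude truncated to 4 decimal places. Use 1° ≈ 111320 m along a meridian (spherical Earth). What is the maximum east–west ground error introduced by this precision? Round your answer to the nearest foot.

Truncating at 4 decimal places can drop up to a full unit in the last place, so the longitude may be off by as much as 0.0001°.
Parallels shrink by cos φ, so at 63.8329° a degree of longitude is 111320 × 0.4410 ≈ 49091.1 m.
Maximum E–W displacement: 0.0001 × 49091.1 = 4.90911 m.
In feet: 4.90911 m ÷ 0.3048 ≈ 16.106 ft.

16 feet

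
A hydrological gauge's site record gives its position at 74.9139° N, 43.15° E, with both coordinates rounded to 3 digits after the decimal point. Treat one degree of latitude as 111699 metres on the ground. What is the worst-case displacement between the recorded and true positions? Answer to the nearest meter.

58 meters

Rounding to 3 decimal places leaves each coordinate within ±0.0005° of the true value.
N–S: 0.0005° × 111699 m/° = 55.8495 m.
Longitude error → 0.0005 × 111699 × cos 74.9139° = 0.0005 × 111699 × 0.2603 ≈ 14.536 m.
Worst case both components are at the extreme and orthogonal: √(55.8495² + 14.536²) ≈ 57.7101 m.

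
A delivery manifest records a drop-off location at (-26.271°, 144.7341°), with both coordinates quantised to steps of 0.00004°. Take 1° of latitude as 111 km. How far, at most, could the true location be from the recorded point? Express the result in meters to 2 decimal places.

2.98 meters

With a 0.00004° grid the true value lies within half a step, ±0.00004°/2 = ±2e-05°, of the stored one.
N–S: 2e-05° × 111000 m/° = 2.22 m.
E–W at 26.271°: 2e-05° × 111000 × cos 26.271° = 2e-05 × 111000 × 0.8967 ≈ 1.9907 m.
Worst case both components are at the extreme and orthogonal: √(2.22² + 1.9907²) ≈ 2.98182 m.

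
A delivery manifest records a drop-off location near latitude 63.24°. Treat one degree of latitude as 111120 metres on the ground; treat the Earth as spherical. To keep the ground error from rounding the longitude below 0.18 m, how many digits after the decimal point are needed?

6 decimal places

At 63.24° one degree of longitude covers 111120 × cos 63.24° ≈ 111120 × 0.4503 ≈ 50032.3 m.
Rounding to N decimal places gives at most 0.5 × 10⁻ᴺ degrees of error, i.e. 0.5 × 10⁻ᴺ × 50032.3 m.
Setting 25016.1 × 10⁻ᴺ ≤ 0.18 gives 10ᴺ ≥ 1.39e+05, i.e. N ≥ 5.14.
So 6 decimal places suffice (0.025 m); 5 would allow up to 0.25 m.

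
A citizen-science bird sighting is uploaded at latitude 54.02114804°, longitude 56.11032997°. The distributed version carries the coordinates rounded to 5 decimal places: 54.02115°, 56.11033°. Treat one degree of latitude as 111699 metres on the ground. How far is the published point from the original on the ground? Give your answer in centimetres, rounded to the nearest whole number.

22 centimetres

The latitude changed by -0.00000196° and the longitude by -0.00000003°.
N–S: -0.00000196° × 111699 m/° = -0.21893 m.
East–west at this latitude: -0.00000003° × 111699 × cos 54.0211° ≈ -0.00000003 × 65621.7 = -0.00196865 m.
Combined displacement = (0.21893² + 0.00196865²)^½ ≈ 0.218939 m.
That is 0.218939 m = 21.894 cm.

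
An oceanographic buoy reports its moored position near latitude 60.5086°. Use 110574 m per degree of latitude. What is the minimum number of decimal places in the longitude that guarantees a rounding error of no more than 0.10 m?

At 60.5086° one degree of longitude covers 110574 × cos 60.5086° ≈ 110574 × 0.4923 ≈ 54434.8 m.
Rounding to N decimal places gives at most 0.5 × 10⁻ᴺ degrees of error, i.e. 0.5 × 10⁻ᴺ × 54434.8 m.
Setting 27217.4 × 10⁻ᴺ ≤ 0.10 gives 10ᴺ ≥ 2.722e+05, i.e. N ≥ 5.43.
N = 5 would give 0.272 m (too coarse); N = 6 gives 0.0272 m ≤ 0.10 m.

6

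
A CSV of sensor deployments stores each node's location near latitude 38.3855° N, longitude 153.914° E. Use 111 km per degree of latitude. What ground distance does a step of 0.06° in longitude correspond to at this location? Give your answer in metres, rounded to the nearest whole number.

5220 metres

0.06° of longitude at 38.3855° is 0.06 × 111000 × cos 38.3855° ≈ 0.06 × 87007.4 = 5220.45 m.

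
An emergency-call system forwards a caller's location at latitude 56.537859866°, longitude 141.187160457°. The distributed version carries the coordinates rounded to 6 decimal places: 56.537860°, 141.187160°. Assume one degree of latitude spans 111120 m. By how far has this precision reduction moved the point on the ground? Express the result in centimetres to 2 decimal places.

3.17 centimetres

Δlat = 56.537859866 − 56.537860 = -0.000000134°; Δlon = 141.187160457 − 141.187160 = +0.000000457°.
N–S: -0.000000134° × 111120 m/° = -0.0148901 m.
E–W at 56.5379°: 0.000000457° × 111120 × cos 56.5379° = 0.000000457 × 111120 × 0.5514 ≈ 0.0280004 m.
Distance: √(0.0148901² + 0.0280004²) ≈ 0.0317133 m.
That is 0.0317133 m = 3.1713 cm.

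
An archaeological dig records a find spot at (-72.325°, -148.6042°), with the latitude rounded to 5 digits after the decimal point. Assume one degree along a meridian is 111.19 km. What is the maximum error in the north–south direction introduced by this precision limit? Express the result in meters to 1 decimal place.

Rounding to 5 decimal places leaves the latitude within ±5e-06° of the true value.
Along the meridian that is 5e-06° × 111190 m/° = 0.55595 m.

0.6 meters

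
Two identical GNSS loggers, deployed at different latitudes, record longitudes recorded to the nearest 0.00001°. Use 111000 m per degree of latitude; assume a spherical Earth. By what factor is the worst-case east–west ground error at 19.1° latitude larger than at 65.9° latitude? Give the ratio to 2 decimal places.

2.31

Rounding to 5 decimal places leaves the longitude within ±5e-06° of the true value.
At 19.1°: 5e-06° × 111000 × cos 19.1° = 5e-06 × 111000 × 0.9449 ≈ 0.52445 m.
At 65.9°: 5e-06° × 111000 × cos 65.9° = 5e-06 × 111000 × 0.4083 ≈ 0.22662 m.
The ratio reduces to cos 19.1° / cos 65.9° = 0.9449/0.4083 ≈ 2.3142.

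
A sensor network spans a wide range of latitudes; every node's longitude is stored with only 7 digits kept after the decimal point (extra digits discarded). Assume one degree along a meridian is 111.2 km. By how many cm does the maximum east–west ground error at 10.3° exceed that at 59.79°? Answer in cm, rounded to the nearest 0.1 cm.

Truncating at 7 decimal places can drop up to a full unit in the last place, so the longitude may be off by as much as 1e-07°.
Error at 10.3° = 1e-07° × 111200 × cos 10.3° ≈ 0.01112 × 0.9839 = 0.010941 m.
Error at 59.79° = 1e-07° × 111200 × cos 59.79° ≈ 0.01112 × 0.5032 = 0.0055953 m.
Difference: 0.010941 − 0.0055953 = 0.0053455 m.
That is 0.00534554 m = 0.53455 cm.

0.5 cm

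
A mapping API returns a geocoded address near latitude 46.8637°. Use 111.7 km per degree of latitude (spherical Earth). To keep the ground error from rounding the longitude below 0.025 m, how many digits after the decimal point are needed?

7 decimal places

At 46.8637° one degree of longitude covers 111700 × cos 46.8637° ≈ 111700 × 0.6837 ≈ 76373.3 m.
Rounding to N decimal places gives at most 0.5 × 10⁻ᴺ degrees of error, i.e. 0.5 × 10⁻ᴺ × 76373.3 m.
Need 0.5 × 76373.3 × 10⁻ᴺ ≤ 0.025 → 10⁻ᴺ ≤ 6.547e-07, so N ≥ 6.18.
At 6 places the error can reach 0.0382 m, but 7 places keeps it to 0.00382 m.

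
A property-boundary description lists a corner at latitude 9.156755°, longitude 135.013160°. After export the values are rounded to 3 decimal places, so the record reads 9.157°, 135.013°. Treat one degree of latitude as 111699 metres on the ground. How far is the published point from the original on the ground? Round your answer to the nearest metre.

The latitude changed by -0.000245° and the longitude by +0.000160°.
N–S: -0.000245° × 111699 m/° = -27.3663 m.
East–west at this latitude: 0.000160° × 111699 × cos 9.157° ≈ 0.000160 × 110276 = 17.6441 m.
Distance: √(27.3663² + 17.6441²) ≈ 32.5611 m.

33 metres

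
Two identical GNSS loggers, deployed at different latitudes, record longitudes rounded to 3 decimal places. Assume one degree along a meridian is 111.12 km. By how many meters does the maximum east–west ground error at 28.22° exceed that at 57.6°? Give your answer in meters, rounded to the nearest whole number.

Rounding to 3 decimal places leaves the longitude within ±0.0005° of the true value.
At 28.22°: 0.0005° × 111120 × cos 28.22° = 0.0005 × 111120 × 0.8811 ≈ 48.956 m.
At 57.6°: 0.0005° × 111120 × cos 57.6° = 0.0005 × 111120 × 0.5358 ≈ 29.771 m.
Difference: 48.956 − 29.771 = 19.186 m.

19 meters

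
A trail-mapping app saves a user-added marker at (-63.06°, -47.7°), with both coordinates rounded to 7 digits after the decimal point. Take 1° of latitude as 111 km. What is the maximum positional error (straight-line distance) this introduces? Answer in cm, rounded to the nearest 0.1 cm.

Rounding to 7 decimal places leaves each coordinate within ±5e-08° of the true value.
Latitude error → 5e-08 × 111000 = 0.00555 m along the meridian.
E–W at 63.06°: 5e-08° × 111000 × cos 63.06° = 5e-08 × 111000 × 0.4531 ≈ 0.00251447 m.
The two errors are perpendicular, so the maximum displacement is √(0.00555² + 0.00251447²) ≈ 0.00609303 m.
That is 0.00609303 m = 0.6093 cm.

0.6 cm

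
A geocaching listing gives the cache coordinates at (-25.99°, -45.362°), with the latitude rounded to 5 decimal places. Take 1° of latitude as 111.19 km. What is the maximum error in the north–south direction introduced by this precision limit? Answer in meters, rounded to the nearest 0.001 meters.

Rounding to 5 decimal places leaves the latitude within ±5e-06° of the true value.
Along the meridian that is 5e-06° × 111190 m/° = 0.55595 m.

0.556 meters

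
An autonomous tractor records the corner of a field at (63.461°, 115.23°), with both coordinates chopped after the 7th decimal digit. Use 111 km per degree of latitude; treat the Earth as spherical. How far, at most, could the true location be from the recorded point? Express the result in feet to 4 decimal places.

Truncating at 7 decimal places can drop up to a full unit in the last place, so each coordinate may be off by as much as 1e-07°.
N–S: 1e-07° × 111000 m/° = 0.0111 m.
E–W at 63.461°: 1e-07° × 111000 × cos 63.461° = 1e-07 × 111000 × 0.4468 ≈ 0.00495956 m.
The two errors are perpendicular, so the maximum displacement is √(0.0111² + 0.00495956²) ≈ 0.0121576 m.
Converting: 0.0121576 m × 3.2808 ft/m ≈ 0.039887 ft.

0.0399 feet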